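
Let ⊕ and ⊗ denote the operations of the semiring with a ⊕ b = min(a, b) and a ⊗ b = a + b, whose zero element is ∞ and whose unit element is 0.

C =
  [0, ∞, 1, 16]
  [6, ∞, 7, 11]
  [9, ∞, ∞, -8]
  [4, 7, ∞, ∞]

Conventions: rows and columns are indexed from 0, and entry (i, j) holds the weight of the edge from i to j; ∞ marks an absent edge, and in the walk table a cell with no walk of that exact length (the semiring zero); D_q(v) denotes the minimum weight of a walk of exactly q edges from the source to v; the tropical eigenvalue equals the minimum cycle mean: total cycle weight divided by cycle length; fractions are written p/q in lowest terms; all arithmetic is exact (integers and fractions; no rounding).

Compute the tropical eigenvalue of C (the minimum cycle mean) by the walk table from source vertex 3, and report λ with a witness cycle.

q=0: [∞, ∞, ∞, 0]
q=1: [4, 7, ∞, ∞]
q=2: [4, ∞, 5, 18]
q=3: [4, 25, 5, -3]
q=4: [1, 4, 5, -3]
Optimal cycle mean attained by: cycle 0->2->3->0, total 1 + (-8) + 4, length 3.
Answer: λ = -1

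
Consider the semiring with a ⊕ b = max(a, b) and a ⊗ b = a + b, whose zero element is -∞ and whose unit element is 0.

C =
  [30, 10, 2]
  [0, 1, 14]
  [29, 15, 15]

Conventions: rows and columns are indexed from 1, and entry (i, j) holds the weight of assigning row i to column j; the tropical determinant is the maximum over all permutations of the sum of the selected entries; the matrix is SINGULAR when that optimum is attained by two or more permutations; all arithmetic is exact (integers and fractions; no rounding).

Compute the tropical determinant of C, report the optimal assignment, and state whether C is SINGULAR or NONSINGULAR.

σ = (1, 2, 3): 30 + 1 + 15 = 46
σ = (1, 3, 2): 30 + 14 + 15 = 59
σ = (2, 1, 3): 10 + 0 + 15 = 25
σ = (2, 3, 1): 10 + 14 + 29 = 53
σ = (3, 1, 2): 2 + 0 + 15 = 17
σ = (3, 2, 1): 2 + 1 + 29 = 32
Optimal value attained by: σ = (1, 3, 2).
Answer: det⊕(C) = 59; verdict: NONSINGULAR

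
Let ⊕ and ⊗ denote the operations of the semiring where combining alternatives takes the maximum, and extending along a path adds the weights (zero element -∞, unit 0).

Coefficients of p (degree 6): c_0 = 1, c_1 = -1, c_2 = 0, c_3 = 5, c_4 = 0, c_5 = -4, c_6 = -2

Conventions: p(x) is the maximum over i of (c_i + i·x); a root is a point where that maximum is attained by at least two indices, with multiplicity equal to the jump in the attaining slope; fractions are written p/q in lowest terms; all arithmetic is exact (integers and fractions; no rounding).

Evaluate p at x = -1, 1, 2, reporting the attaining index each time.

p(-1) = max(1+0·(-1)=1, -1+1·(-1)=-2, 0+2·(-1)=-2, 5+3·(-1)=2, 0+4·(-1)=-4, -4+5·(-1)=-9, -2+6·(-1)=-8) = 2 (attained by i=3)
p(1) = max(1+0·1=1, -1+1·1=0, 0+2·1=2, 5+3·1=8, 0+4·1=4, -4+5·1=1, -2+6·1=4) = 8 (attained by i=3)
p(2) = max(1+0·2=1, -1+1·2=1, 0+2·2=4, 5+3·2=11, 0+4·2=8, -4+5·2=6, -2+6·2=10) = 11 (attained by i=3)
Answer: p(-1) = 2; p(1) = 8; p(2) = 11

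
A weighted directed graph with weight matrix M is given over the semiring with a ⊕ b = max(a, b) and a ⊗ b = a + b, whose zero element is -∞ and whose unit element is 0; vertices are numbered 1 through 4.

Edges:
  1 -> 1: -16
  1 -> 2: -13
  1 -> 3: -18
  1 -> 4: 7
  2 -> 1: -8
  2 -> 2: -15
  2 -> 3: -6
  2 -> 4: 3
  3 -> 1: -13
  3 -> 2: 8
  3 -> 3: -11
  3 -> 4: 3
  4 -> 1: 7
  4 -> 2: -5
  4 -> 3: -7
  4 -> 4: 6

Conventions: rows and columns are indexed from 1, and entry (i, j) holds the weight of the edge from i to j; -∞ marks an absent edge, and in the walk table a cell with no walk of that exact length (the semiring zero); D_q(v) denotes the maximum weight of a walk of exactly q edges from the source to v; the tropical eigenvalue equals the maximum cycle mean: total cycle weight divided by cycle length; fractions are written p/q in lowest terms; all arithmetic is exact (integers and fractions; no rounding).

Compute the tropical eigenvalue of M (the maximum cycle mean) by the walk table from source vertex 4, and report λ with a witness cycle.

q=0: [-∞, -∞, -∞, 0]
q=1: [7, -5, -7, 6]
q=2: [13, 1, -1, 14]
q=3: [21, 9, 7, 20]
q=4: [27, 15, 13, 28]
Optimal cycle mean attained by: cycle 1->4->1, total 7 + 7, length 2.
Answer: λ = 7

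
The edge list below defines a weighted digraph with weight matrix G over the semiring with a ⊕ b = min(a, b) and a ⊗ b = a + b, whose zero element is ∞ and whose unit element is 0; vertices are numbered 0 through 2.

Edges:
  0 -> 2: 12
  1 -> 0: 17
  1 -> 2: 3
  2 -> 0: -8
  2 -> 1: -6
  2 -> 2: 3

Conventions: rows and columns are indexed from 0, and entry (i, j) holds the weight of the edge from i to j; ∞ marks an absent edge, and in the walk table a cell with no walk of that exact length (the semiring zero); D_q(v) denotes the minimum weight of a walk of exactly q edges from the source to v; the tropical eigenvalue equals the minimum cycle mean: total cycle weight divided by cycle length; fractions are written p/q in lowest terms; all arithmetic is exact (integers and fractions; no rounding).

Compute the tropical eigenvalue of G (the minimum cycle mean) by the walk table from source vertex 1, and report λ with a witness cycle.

q=0: [∞, 0, ∞]
q=1: [17, ∞, 3]
q=2: [-5, -3, 6]
q=3: [-2, 0, 0]
Optimal cycle mean attained by: cycle 1->2->1, total 3 + (-6), length 2.
Answer: λ = -3/2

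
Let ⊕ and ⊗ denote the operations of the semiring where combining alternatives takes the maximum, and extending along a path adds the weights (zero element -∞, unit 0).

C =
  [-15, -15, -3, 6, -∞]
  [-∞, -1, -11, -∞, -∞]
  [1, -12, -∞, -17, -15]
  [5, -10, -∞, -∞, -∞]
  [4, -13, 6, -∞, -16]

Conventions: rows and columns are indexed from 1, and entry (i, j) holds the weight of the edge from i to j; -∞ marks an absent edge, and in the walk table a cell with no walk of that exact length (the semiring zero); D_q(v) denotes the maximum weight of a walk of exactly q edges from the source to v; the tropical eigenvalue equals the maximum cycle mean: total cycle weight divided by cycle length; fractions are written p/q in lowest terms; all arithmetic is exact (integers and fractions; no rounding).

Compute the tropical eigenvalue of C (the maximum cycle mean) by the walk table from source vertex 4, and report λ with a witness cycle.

q=0: [-∞, -∞, -∞, 0, -∞]
q=1: [5, -10, -∞, -∞, -∞]
q=2: [-10, -10, 2, 11, -∞]
q=3: [16, 1, -13, -4, -13]
q=4: [1, 1, 13, 22, -28]
q=5: [27, 12, -2, 7, -2]
Optimal cycle mean attained by: cycle 1->4->1, total 6 + 5, length 2.
Answer: λ = 11/2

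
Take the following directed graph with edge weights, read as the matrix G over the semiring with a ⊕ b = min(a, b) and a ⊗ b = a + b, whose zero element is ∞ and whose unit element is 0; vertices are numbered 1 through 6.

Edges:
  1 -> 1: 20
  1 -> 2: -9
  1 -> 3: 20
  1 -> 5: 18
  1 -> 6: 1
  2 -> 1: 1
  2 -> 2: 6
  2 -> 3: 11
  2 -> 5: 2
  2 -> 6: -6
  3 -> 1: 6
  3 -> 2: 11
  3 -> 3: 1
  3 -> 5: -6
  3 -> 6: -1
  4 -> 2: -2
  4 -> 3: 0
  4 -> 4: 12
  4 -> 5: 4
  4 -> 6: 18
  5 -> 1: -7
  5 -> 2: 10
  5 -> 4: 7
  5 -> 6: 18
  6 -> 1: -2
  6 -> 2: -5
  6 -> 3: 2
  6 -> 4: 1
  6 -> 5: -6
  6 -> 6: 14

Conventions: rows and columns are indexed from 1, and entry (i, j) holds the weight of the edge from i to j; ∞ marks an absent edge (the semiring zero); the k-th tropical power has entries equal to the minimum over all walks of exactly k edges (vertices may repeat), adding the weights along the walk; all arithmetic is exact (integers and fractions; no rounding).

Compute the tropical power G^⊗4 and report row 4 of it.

G^⊗2:
  [-8, -4, 2, 2, -7, -15]
  [-8, -11, -4, -5, -12, 0]
  [-13, -6, 1, 0, -7, 0]
  [-3, 4, 1, 11, -6, -8]
  [11, -16, 7, 19, 11, -6]
  [-13, -11, 1, 1, -4, -11]
G^⊗3:
  [-17, -20, -13, -14, -21, -10]
  [-19, -17, -5, -5, -10, -17]
  [-14, -22, 0, 0, -6, -12]
  [-13, -13, -6, -7, -14, -2]
  [-15, -11, -5, -5, -14, -22]
  [-13, -22, -9, -10, -17, -17]
G^⊗4:
  [-28, -26, -14, -14, -19, -26]
  [-19, -28, -15, -16, -23, -23]
  [-21, -23, -11, -11, -20, -28]
  [-21, -22, -7, -7, -12, -19]
  [-24, -27, -20, -21, -28, -17]
  [-24, -22, -15, -16, -23, -28]
Answer: row 4 of G^⊗4 = [-21, -22, -7, -7, -12, -19]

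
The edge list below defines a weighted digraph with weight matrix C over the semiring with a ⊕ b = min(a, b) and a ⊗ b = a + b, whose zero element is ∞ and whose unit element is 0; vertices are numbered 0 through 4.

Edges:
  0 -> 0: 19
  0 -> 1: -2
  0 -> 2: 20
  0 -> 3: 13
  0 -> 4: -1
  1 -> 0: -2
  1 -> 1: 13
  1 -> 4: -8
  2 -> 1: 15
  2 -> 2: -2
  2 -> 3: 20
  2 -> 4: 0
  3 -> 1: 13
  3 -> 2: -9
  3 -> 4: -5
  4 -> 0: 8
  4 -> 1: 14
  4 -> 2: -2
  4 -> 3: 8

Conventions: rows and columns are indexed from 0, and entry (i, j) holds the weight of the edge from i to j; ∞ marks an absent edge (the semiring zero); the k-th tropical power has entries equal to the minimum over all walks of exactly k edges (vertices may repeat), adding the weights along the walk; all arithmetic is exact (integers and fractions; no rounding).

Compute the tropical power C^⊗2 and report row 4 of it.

C^⊗2:
  [-4, 11, -3, 7, -10]
  [0, -4, -10, 0, -3]
  [8, 13, -4, 8, -2]
  [3, 6, -11, 3, -9]
  [12, 6, -4, 18, -2]
Answer: row 4 of C^⊗2 = [12, 6, -4, 18, -2]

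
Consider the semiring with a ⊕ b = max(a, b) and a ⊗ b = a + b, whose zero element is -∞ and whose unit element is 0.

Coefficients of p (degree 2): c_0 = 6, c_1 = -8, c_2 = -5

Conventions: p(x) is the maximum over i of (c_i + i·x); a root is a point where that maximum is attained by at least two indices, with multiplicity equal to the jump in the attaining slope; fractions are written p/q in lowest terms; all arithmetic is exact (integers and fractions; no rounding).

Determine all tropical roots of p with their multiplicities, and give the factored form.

hull edge (i=0, c=6) to (i=2, c=-5): slope -11/2, span 2
Factored form: p(x) = -5 ⊗ (x ⊕ 11/2) ⊗ (x ⊕ 11/2)
Answer: roots = 11/2 (mult 2)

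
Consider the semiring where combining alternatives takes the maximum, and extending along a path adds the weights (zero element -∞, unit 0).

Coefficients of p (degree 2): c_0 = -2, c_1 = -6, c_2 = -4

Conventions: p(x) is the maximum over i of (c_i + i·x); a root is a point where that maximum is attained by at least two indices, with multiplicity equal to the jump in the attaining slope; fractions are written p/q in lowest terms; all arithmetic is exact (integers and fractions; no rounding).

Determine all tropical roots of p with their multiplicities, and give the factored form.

hull edge (i=0, c=-2) to (i=2, c=-4): slope -1, span 2
Factored form: p(x) = -4 ⊗ (x ⊕ 1) ⊗ (x ⊕ 1)
Answer: roots = 1 (mult 2)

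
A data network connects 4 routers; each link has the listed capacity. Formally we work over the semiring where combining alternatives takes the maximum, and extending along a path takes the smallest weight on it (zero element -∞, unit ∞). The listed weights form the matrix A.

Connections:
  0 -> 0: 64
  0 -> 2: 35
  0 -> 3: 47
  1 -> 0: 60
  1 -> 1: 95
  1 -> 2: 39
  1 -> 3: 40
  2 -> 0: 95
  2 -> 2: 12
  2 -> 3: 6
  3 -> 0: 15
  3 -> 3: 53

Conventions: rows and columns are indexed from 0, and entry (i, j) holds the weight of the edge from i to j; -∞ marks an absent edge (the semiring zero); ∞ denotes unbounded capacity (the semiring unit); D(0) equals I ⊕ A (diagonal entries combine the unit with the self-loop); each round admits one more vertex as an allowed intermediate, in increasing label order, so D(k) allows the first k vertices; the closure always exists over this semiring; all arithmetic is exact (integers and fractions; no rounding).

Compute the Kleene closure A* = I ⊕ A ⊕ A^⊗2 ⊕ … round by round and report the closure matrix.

D(0):
  [∞, -∞, 35, 47]
  [60, ∞, 39, 40]
  [95, -∞, ∞, 6]
  [15, -∞, -∞, ∞]
D(1):
  [∞, -∞, 35, 47]
  [60, ∞, 39, 47]
  [95, -∞, ∞, 47]
  [15, -∞, 15, ∞]
D(2):
  [∞, -∞, 35, 47]
  [60, ∞, 39, 47]
  [95, -∞, ∞, 47]
  [15, -∞, 15, ∞]
D(3):
  [∞, -∞, 35, 47]
  [60, ∞, 39, 47]
  [95, -∞, ∞, 47]
  [15, -∞, 15, ∞]
D(4):
  [∞, -∞, 35, 47]
  [60, ∞, 39, 47]
  [95, -∞, ∞, 47]
  [15, -∞, 15, ∞]
Answer: A* = [[∞, -∞, 35, 47], [60, ∞, 39, 47], [95, -∞, ∞, 47], [15, -∞, 15, ∞]]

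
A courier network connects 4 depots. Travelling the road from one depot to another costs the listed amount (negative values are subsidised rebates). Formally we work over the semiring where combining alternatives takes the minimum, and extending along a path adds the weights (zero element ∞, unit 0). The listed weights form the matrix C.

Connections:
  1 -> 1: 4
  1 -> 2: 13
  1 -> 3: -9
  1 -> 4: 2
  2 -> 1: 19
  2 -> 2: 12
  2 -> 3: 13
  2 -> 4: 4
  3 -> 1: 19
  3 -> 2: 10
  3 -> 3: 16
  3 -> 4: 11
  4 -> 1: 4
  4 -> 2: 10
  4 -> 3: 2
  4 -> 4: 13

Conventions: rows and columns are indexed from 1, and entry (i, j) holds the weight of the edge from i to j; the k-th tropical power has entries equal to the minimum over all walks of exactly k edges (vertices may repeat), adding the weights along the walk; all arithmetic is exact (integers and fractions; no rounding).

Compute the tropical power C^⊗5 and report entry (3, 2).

C^⊗2:
  [6, 1, -5, 2]
  [8, 14, 6, 16]
  [15, 21, 10, 14]
  [8, 12, -5, 6]
C^⊗3:
  [6, 5, -3, 5]
  [12, 16, -1, 10]
  [18, 20, 6, 17]
  [10, 5, -1, 6]
C^⊗4:
  [9, 7, -3, 8]
  [14, 9, 3, 10]
  [21, 16, 9, 17]
  [10, 9, 1, 9]
C^⊗5:
  [12, 7, 0, 8]
  [14, 13, 5, 13]
  [21, 19, 12, 20]
  [13, 11, 1, 12]
Key observation: the optimum is the walk 3->2->4->1->3->2, with weight 10 + 4 + 4 + (-9) + 10 = 19.
Optimal value attained by: walk 3->2->4->1->3->2.
Answer: (C^⊗5)[3][2] = 19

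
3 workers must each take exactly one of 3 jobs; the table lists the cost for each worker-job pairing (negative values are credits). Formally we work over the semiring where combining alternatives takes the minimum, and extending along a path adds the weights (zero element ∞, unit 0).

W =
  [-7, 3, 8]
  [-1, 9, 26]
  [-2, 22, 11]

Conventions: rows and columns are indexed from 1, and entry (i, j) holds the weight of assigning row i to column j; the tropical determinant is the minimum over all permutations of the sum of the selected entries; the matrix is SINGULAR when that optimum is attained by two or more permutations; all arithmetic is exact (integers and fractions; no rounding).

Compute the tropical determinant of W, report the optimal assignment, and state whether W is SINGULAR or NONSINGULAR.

σ = (1, 2, 3): (-7) + 9 + 11 = 13
σ = (1, 3, 2): (-7) + 26 + 22 = 41
σ = (2, 1, 3): 3 + (-1) + 11 = 13
σ = (2, 3, 1): 3 + 26 + (-2) = 27
σ = (3, 1, 2): 8 + (-1) + 22 = 29
σ = (3, 2, 1): 8 + 9 + (-2) = 15
Optimal value attained by: σ = (1, 2, 3).
Answer: det⊕(W) = 13; verdict: SINGULAR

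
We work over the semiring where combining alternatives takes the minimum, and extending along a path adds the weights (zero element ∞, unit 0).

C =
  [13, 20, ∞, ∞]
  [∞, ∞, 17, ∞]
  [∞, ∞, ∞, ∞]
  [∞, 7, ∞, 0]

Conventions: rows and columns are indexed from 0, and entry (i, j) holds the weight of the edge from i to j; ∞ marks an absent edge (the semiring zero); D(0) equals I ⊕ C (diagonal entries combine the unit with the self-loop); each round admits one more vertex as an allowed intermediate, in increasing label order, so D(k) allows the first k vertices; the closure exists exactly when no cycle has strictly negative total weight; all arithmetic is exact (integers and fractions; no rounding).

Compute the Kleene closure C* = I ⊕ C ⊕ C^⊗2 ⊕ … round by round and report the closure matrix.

D(0):
  [0, 20, ∞, ∞]
  [∞, 0, 17, ∞]
  [∞, ∞, 0, ∞]
  [∞, 7, ∞, 0]
D(1):
  [0, 20, ∞, ∞]
  [∞, 0, 17, ∞]
  [∞, ∞, 0, ∞]
  [∞, 7, ∞, 0]
D(2):
  [0, 20, 37, ∞]
  [∞, 0, 17, ∞]
  [∞, ∞, 0, ∞]
  [∞, 7, 24, 0]
D(3):
  [0, 20, 37, ∞]
  [∞, 0, 17, ∞]
  [∞, ∞, 0, ∞]
  [∞, 7, 24, 0]
D(4):
  [0, 20, 37, ∞]
  [∞, 0, 17, ∞]
  [∞, ∞, 0, ∞]
  [∞, 7, 24, 0]
Answer: C* = [[0, 20, 37, ∞], [∞, 0, 17, ∞], [∞, ∞, 0, ∞], [∞, 7, 24, 0]]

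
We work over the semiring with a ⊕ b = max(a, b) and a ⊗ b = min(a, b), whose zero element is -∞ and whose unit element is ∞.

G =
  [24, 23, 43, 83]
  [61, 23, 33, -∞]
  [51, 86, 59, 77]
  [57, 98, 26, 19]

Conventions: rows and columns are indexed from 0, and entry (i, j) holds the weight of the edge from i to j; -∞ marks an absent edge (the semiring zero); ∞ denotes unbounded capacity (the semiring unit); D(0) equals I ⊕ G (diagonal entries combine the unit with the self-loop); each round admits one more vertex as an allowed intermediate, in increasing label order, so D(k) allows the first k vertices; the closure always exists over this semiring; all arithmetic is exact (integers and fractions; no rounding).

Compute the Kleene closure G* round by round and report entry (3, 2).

D(0):
  [∞, 23, 43, 83]
  [61, ∞, 33, -∞]
  [51, 86, ∞, 77]
  [57, 98, 26, ∞]
D(1):
  [∞, 23, 43, 83]
  [61, ∞, 43, 61]
  [51, 86, ∞, 77]
  [57, 98, 43, ∞]
D(2):
  [∞, 23, 43, 83]
  [61, ∞, 43, 61]
  [61, 86, ∞, 77]
  [61, 98, 43, ∞]
D(3):
  [∞, 43, 43, 83]
  [61, ∞, 43, 61]
  [61, 86, ∞, 77]
  [61, 98, 43, ∞]
D(4):
  [∞, 83, 43, 83]
  [61, ∞, 43, 61]
  [61, 86, ∞, 77]
  [61, 98, 43, ∞]
Answer: G*[3][2] = 43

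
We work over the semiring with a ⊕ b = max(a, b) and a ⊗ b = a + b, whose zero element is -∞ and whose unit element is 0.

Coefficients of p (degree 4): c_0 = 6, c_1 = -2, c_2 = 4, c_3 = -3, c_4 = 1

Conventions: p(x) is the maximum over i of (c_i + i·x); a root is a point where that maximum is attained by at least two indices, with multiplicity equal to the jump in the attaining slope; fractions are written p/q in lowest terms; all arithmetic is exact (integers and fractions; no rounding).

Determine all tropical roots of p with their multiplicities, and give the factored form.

hull edge (i=0, c=6) to (i=2, c=4): slope -1, span 2
hull edge (i=2, c=4) to (i=4, c=1): slope -3/2, span 2
Factored form: p(x) = 1 ⊗ (x ⊕ 1) ⊗ (x ⊕ 1) ⊗ (x ⊕ 3/2) ⊗ (x ⊕ 3/2)
Answer: roots = 1 (mult 2), 3/2 (mult 2)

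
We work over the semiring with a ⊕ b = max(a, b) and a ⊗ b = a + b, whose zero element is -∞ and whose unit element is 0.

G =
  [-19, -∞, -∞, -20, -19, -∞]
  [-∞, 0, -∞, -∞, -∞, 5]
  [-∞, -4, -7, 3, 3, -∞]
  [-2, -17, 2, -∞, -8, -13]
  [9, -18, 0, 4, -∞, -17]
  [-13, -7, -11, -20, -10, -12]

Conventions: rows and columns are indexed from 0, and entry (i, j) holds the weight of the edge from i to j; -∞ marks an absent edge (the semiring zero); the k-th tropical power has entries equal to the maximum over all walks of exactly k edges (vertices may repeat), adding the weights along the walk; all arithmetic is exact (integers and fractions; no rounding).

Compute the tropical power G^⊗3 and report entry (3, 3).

G^⊗2:
  [-10, -37, -18, -15, -28, -33]
  [-8, 0, -6, -15, -5, 5]
  [12, -4, 5, 7, -4, 1]
  [1, -2, -5, 5, 5, -12]
  [2, -4, 6, 3, 3, -9]
  [-1, -7, -10, -6, -8, -2]
G^⊗3:
  [-17, -22, -13, -15, -15, -28]
  [4, 0, -5, -1, -3, 5]
  [5, 1, 9, 8, 8, 1]
  [14, -2, 7, 9, -2, 3]
  [12, 2, 5, 9, 9, 1]
  [1, -7, -4, -4, -7, -2]
Key observation: the optimum is the walk 3->2->4->3, with weight 2 + 3 + 4 = 9.
Optimal value attained by: walk 3->2->4->3.
Answer: (G^⊗3)[3][3] = 9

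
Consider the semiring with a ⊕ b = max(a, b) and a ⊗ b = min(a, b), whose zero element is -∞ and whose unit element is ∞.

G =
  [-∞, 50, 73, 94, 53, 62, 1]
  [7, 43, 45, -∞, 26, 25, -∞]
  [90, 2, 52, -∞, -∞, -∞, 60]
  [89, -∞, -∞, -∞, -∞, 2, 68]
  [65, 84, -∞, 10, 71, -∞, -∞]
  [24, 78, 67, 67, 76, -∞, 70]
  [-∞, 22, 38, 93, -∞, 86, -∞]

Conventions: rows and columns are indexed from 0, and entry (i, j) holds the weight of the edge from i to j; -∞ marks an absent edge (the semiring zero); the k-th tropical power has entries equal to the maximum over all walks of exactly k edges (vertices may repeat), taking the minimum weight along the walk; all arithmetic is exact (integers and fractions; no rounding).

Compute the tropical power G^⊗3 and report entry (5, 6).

G^⊗2:
  [89, 62, 62, 62, 62, 25, 68]
  [45, 43, 45, 25, 26, 25, 45]
  [52, 50, 73, 90, 53, 62, 52]
  [2, 50, 73, 89, 53, 68, 2]
  [65, 71, 65, 65, 71, 62, 10]
  [67, 76, 52, 70, 71, 70, 67]
  [89, 78, 67, 67, 76, 22, 70]
G^⊗3:
  [62, 62, 73, 89, 62, 68, 62]
  [45, 45, 45, 45, 45, 45, 45]
  [89, 62, 62, 62, 62, 52, 68]
  [89, 68, 67, 67, 68, 25, 68]
  [65, 71, 65, 65, 71, 62, 65]
  [70, 71, 67, 67, 71, 67, 70]
  [67, 76, 73, 89, 71, 70, 67]
Key observation: the optimum is the walk 5->6->5->6, with weight 70 min 86 min 70 = 70.
Optimal value attained by: walk 5->6->5->6.
Answer: (G^⊗3)[5][6] = 70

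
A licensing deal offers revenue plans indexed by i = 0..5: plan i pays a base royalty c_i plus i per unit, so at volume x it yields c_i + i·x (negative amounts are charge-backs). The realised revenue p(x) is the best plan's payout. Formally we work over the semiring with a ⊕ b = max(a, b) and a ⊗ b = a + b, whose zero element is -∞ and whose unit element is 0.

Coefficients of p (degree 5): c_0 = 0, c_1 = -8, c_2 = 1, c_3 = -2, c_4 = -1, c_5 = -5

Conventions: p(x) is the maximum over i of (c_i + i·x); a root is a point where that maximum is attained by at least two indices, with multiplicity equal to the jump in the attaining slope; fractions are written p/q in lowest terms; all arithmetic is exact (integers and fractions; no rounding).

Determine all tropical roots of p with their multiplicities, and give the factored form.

hull edge (i=0, c=0) to (i=2, c=1): slope 1/2, span 2
hull edge (i=2, c=1) to (i=4, c=-1): slope -1, span 2
hull edge (i=4, c=-1) to (i=5, c=-5): slope -4, span 1
Factored form: p(x) = -5 ⊗ (x ⊕ (-1/2)) ⊗ (x ⊕ (-1/2)) ⊗ (x ⊕ 1) ⊗ (x ⊕ 1) ⊗ (x ⊕ 4)
Answer: roots = -1/2 (mult 2), 1 (mult 2), 4 (mult 1)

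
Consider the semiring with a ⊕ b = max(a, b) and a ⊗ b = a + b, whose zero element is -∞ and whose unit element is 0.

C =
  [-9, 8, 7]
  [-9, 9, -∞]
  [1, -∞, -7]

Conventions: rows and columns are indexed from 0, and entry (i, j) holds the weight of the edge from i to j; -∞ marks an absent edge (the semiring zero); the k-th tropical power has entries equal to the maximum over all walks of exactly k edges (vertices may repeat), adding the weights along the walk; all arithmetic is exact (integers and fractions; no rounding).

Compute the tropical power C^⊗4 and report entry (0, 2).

C^⊗2:
  [8, 17, 0]
  [0, 18, -2]
  [-6, 9, 8]
C^⊗3:
  [8, 26, 15]
  [9, 27, 7]
  [9, 18, 1]
C^⊗4:
  [17, 35, 15]
  [18, 36, 16]
  [9, 27, 16]
Key observation: the optimum is the walk 0->1->1->0->2, with weight 8 + 9 + (-9) + 7 = 15.
Optimal value attained by: walk 0->1->1->0->2.
Answer: (C^⊗4)[0][2] = 15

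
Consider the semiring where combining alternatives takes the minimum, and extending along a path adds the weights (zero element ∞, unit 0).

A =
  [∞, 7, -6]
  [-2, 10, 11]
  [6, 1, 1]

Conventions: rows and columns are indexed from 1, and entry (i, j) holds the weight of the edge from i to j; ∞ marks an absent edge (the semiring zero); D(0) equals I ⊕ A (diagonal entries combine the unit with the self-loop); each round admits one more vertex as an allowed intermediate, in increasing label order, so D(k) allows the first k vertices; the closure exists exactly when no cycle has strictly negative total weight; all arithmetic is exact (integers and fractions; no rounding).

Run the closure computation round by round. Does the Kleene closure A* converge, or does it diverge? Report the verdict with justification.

D(0):
  [0, 7, -6]
  [-2, 0, 11]
  [6, 1, 0]
D(1):
  [0, 7, -6]
  [-2, 0, -8]
  [6, 1, 0]
Detection: at round 2, diagonal entry (3, 3) turns strictly negative.
Key observation: the cycle 3->2->1->3 has total weight 1 + (-2) + (-6), which is strictly negative.
Answer: DIVERGES — negative cycle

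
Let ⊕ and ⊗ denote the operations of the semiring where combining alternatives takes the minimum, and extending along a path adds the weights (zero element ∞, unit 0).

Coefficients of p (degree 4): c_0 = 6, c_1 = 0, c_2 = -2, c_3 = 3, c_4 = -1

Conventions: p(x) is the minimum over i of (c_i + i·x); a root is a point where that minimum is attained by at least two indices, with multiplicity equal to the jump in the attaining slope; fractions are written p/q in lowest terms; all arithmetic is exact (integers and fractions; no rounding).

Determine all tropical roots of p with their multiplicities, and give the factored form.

hull edge (i=0, c=6) to (i=1, c=0): slope -6, span 1
hull edge (i=1, c=0) to (i=2, c=-2): slope -2, span 1
hull edge (i=2, c=-2) to (i=4, c=-1): slope 1/2, span 2
Factored form: p(x) = -1 ⊗ (x ⊕ (-1/2)) ⊗ (x ⊕ (-1/2)) ⊗ (x ⊕ 2) ⊗ (x ⊕ 6)
Answer: roots = -1/2 (mult 2), 2 (mult 1), 6 (mult 1)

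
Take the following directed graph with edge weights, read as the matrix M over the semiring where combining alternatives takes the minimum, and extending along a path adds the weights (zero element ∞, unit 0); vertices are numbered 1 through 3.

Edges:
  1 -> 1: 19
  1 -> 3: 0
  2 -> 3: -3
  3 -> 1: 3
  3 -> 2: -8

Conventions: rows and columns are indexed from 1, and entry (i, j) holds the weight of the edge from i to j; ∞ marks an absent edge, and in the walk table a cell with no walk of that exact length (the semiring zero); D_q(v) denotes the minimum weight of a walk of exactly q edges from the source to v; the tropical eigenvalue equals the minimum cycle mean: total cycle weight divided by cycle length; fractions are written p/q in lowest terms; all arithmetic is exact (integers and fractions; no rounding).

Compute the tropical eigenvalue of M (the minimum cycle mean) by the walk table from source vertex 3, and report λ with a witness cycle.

q=0: [∞, ∞, 0]
q=1: [3, -8, ∞]
q=2: [22, ∞, -11]
q=3: [-8, -19, 22]
Optimal cycle mean attained by: cycle 2->3->2, total (-3) + (-8), length 2.
Answer: λ = -11/2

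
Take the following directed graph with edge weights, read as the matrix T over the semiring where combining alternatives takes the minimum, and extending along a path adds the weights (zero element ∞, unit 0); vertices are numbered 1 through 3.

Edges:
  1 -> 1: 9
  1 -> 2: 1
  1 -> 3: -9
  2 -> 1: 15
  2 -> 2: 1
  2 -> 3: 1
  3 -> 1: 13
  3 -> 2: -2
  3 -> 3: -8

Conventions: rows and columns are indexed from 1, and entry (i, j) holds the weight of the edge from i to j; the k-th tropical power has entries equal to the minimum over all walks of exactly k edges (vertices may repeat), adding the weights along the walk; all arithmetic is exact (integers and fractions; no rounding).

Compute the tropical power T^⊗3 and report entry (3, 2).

T^⊗2:
  [4, -11, -17]
  [14, -1, -7]
  [5, -10, -16]
T^⊗3:
  [-4, -19, -25]
  [6, -9, -15]
  [-3, -18, -24]
Key observation: the optimum is the walk 3->3->3->2, with weight (-8) + (-8) + (-2) = -18.
Optimal value attained by: walk 3->3->3->2.
Answer: (T^⊗3)[3][2] = -18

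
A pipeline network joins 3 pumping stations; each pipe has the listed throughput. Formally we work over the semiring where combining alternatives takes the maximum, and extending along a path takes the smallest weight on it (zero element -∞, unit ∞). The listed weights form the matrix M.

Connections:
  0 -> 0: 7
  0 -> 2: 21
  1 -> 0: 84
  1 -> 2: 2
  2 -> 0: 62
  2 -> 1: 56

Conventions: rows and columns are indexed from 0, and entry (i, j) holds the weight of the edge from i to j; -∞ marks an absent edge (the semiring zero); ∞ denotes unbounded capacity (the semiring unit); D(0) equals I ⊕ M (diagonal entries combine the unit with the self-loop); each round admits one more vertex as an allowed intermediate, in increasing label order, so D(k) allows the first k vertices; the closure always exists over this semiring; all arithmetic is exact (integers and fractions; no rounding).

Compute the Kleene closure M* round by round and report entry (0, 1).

D(0):
  [∞, -∞, 21]
  [84, ∞, 2]
  [62, 56, ∞]
D(1):
  [∞, -∞, 21]
  [84, ∞, 21]
  [62, 56, ∞]
D(2):
  [∞, -∞, 21]
  [84, ∞, 21]
  [62, 56, ∞]
D(3):
  [∞, 21, 21]
  [84, ∞, 21]
  [62, 56, ∞]
Answer: M*[0][1] = 21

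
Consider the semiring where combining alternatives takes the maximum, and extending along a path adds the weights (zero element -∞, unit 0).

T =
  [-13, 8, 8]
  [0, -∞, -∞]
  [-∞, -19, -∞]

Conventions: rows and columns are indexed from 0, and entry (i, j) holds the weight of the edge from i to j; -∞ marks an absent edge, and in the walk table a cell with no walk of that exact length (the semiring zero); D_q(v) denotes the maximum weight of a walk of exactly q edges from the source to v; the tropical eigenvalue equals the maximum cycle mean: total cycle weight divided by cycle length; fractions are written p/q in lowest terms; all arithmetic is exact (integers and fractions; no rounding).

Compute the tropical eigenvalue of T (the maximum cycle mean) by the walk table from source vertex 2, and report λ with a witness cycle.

q=0: [-∞, -∞, 0]
q=1: [-∞, -19, -∞]
q=2: [-19, -∞, -∞]
q=3: [-32, -11, -11]
Optimal cycle mean attained by: cycle 0->1->0, total 8 + 0, length 2.
Answer: λ = 4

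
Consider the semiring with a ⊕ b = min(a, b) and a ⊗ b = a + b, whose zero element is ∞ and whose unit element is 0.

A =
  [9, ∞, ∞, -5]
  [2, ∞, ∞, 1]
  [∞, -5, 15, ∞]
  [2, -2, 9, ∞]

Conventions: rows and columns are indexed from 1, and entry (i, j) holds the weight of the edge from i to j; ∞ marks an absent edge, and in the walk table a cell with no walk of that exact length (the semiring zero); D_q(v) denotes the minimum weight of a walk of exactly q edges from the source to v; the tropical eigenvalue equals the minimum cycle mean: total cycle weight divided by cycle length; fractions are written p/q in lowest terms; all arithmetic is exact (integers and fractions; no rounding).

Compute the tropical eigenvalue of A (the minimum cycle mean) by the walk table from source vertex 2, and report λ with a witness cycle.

q=0: [∞, 0, ∞, ∞]
q=1: [2, ∞, ∞, 1]
q=2: [3, -1, 10, -3]
q=3: [-1, -5, 6, -2]
q=4: [-3, -4, 7, -6]
Optimal cycle mean attained by: cycle 1->4->2->1, total (-5) + (-2) + 2, length 3.
Answer: λ = -5/3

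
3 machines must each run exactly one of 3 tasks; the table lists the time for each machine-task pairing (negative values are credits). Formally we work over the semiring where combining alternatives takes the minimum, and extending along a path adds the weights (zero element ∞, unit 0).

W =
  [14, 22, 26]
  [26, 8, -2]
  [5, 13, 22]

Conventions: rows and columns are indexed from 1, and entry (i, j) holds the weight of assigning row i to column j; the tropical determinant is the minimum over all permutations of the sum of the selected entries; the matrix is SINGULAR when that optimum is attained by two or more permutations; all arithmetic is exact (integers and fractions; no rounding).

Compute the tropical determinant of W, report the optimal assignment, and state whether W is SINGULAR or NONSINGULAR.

σ = (1, 2, 3): 14 + 8 + 22 = 44
σ = (1, 3, 2): 14 + (-2) + 13 = 25
σ = (2, 1, 3): 22 + 26 + 22 = 70
σ = (2, 3, 1): 22 + (-2) + 5 = 25
σ = (3, 1, 2): 26 + 26 + 13 = 65
σ = (3, 2, 1): 26 + 8 + 5 = 39
Optimal value attained by: σ = (1, 3, 2).
Answer: det⊕(W) = 25; verdict: SINGULAR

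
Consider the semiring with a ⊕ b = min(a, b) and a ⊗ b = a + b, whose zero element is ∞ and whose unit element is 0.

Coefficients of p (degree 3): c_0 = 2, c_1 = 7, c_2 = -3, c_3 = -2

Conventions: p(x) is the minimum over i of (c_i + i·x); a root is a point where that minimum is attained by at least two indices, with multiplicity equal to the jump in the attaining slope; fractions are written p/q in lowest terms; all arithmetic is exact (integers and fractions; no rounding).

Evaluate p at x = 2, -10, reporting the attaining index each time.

p(2) = min(2+0·2=2, 7+1·2=9, -3+2·2=1, -2+3·2=4) = 1 (attained by i=2)
p(-10) = min(2+0·(-10)=2, 7+1·(-10)=-3, -3+2·(-10)=-23, -2+3·(-10)=-32) = -32 (attained by i=3)
Answer: p(2) = 1; p(-10) = -32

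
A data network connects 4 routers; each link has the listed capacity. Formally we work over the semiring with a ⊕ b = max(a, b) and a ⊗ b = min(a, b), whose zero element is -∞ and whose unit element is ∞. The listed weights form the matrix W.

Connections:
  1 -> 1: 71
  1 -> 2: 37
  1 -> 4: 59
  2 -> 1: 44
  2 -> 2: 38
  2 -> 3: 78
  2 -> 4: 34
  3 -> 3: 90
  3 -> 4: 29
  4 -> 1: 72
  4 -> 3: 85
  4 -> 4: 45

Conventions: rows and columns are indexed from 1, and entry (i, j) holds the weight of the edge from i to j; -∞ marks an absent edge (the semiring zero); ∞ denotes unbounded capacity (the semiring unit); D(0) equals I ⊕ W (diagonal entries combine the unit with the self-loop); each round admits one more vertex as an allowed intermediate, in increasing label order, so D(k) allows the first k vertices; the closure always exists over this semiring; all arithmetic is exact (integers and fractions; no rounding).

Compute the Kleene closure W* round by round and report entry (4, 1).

D(0):
  [∞, 37, -∞, 59]
  [44, ∞, 78, 34]
  [-∞, -∞, ∞, 29]
  [72, -∞, 85, ∞]
D(1):
  [∞, 37, -∞, 59]
  [44, ∞, 78, 44]
  [-∞, -∞, ∞, 29]
  [72, 37, 85, ∞]
D(2):
  [∞, 37, 37, 59]
  [44, ∞, 78, 44]
  [-∞, -∞, ∞, 29]
  [72, 37, 85, ∞]
D(3):
  [∞, 37, 37, 59]
  [44, ∞, 78, 44]
  [-∞, -∞, ∞, 29]
  [72, 37, 85, ∞]
D(4):
  [∞, 37, 59, 59]
  [44, ∞, 78, 44]
  [29, 29, ∞, 29]
  [72, 37, 85, ∞]
Answer: W*[4][1] = 72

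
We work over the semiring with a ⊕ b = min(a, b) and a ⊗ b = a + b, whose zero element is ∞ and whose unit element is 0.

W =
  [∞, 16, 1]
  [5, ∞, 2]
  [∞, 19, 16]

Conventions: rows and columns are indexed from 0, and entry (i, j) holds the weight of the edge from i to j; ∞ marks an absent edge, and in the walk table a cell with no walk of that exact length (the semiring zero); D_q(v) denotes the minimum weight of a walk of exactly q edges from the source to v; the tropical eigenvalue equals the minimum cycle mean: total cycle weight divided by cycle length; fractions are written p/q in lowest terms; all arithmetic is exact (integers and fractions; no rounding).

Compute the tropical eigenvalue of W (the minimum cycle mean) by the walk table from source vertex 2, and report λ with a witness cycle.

q=0: [∞, ∞, 0]
q=1: [∞, 19, 16]
q=2: [24, 35, 21]
q=3: [40, 40, 25]
Optimal cycle mean attained by: cycle 0->2->1->0, total 1 + 19 + 5, length 3.
Answer: λ = 25/3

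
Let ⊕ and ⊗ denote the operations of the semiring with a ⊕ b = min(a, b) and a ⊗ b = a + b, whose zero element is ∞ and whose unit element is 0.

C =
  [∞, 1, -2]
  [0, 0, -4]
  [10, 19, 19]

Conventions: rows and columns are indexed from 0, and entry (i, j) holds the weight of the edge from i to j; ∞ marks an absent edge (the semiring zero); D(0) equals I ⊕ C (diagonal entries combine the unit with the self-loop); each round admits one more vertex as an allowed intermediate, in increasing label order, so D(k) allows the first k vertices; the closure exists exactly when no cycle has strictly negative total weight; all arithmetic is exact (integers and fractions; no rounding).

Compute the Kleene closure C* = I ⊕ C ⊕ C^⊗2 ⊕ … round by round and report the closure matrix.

D(0):
  [0, 1, -2]
  [0, 0, -4]
  [10, 19, 0]
D(1):
  [0, 1, -2]
  [0, 0, -4]
  [10, 11, 0]
D(2):
  [0, 1, -3]
  [0, 0, -4]
  [10, 11, 0]
D(3):
  [0, 1, -3]
  [0, 0, -4]
  [10, 11, 0]
Answer: C* = [[0, 1, -3], [0, 0, -4], [10, 11, 0]]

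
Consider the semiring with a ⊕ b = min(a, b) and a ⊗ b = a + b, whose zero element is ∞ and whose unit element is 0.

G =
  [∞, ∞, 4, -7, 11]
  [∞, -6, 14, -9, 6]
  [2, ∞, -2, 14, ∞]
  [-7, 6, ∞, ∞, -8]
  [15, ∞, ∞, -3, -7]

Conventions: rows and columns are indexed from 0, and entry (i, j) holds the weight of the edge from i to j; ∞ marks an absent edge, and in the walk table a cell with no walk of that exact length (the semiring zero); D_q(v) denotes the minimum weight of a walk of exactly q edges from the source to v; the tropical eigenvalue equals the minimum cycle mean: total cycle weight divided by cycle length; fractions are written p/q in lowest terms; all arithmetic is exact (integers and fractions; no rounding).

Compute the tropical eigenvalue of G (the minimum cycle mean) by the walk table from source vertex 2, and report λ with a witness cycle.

q=0: [∞, ∞, 0, ∞, ∞]
q=1: [2, ∞, -2, 14, ∞]
q=2: [0, 20, -4, -5, 6]
q=3: [-12, 1, -6, -7, -13]
q=4: [-14, -5, -8, -19, -20]
q=5: [-26, -13, -10, -23, -27]
Optimal cycle mean attained by: cycle 0->3->0, total (-7) + (-7), length 2.
Answer: λ = -7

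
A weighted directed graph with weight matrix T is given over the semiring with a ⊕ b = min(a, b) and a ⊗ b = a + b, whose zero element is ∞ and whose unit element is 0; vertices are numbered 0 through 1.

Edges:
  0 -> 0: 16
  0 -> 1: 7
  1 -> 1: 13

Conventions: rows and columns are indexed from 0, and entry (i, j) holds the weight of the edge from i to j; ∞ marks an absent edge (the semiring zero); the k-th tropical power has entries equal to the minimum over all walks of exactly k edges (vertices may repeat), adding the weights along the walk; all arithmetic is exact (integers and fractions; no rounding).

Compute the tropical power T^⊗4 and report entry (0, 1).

T^⊗2:
  [32, 20]
  [∞, 26]
T^⊗3:
  [48, 33]
  [∞, 39]
T^⊗4:
  [64, 46]
  [∞, 52]
Key observation: the optimum is the walk 0->1->1->1->1, with weight 7 + 13 + 13 + 13 = 46.
Optimal value attained by: walk 0->1->1->1->1.
Answer: (T^⊗4)[0][1] = 46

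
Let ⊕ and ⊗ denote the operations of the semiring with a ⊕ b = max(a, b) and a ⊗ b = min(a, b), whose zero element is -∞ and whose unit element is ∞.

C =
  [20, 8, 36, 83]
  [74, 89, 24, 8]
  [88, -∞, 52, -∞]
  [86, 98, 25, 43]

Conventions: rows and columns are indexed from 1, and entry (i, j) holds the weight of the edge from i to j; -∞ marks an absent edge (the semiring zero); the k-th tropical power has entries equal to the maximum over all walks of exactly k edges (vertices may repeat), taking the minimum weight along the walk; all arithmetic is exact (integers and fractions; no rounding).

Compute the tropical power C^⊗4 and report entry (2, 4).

C^⊗2:
  [83, 83, 36, 43]
  [74, 89, 36, 74]
  [52, 8, 52, 83]
  [74, 89, 36, 83]
C^⊗3:
  [74, 83, 36, 83]
  [74, 89, 36, 74]
  [83, 83, 52, 52]
  [83, 89, 36, 74]
C^⊗4:
  [83, 83, 36, 74]
  [74, 89, 36, 74]
  [74, 83, 52, 83]
  [74, 89, 36, 83]
Key observation: the optimum is the walk 2->1->4->1->4, with weight 74 min 83 min 86 min 83 = 74.
Optimal value attained by: walk 2->1->4->1->4.
Answer: (C^⊗4)[2][4] = 74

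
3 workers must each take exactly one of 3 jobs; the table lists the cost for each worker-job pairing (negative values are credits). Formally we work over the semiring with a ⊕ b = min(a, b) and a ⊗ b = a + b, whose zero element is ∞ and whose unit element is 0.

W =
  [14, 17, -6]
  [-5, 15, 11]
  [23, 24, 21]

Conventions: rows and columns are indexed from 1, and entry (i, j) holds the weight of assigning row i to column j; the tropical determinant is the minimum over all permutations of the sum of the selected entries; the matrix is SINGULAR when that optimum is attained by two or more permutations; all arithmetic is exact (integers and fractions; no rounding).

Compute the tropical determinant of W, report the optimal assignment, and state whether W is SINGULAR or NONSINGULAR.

σ = (1, 2, 3): 14 + 15 + 21 = 50
σ = (1, 3, 2): 14 + 11 + 24 = 49
σ = (2, 1, 3): 17 + (-5) + 21 = 33
σ = (2, 3, 1): 17 + 11 + 23 = 51
σ = (3, 1, 2): (-6) + (-5) + 24 = 13
σ = (3, 2, 1): (-6) + 15 + 23 = 32
Optimal value attained by: σ = (3, 1, 2).
Answer: det⊕(W) = 13; verdict: NONSINGULAR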